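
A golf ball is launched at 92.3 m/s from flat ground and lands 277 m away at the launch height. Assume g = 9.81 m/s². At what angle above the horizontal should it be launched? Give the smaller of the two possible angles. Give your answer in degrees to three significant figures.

9.30°

R = v₀² sin 2θ / g gives sin 2θ = gR/v₀² = 9.81·277/92.3² = 0.3190.
2θ = 18.60° or 180° − 18.60° = 161.4°, so θ = 9.300° or 80.70°.
The smaller angle is 9.300°.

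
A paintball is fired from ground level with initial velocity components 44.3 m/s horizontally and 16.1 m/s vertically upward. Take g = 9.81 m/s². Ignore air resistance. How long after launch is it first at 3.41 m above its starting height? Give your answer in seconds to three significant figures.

0.228 s

Height y(t) = 16.10 t − 4.905 t² = 3.41 gives 4.905 t² − 16.10 t + 3.41 = 0.
Quadratic formula: t = (16.10 ± √192.31) / 9.81 = (16.10 ± 13.87) / 9.81 → t = 0.2276 s or 3.055 s.
The first (ascending) time is 0.2276 s.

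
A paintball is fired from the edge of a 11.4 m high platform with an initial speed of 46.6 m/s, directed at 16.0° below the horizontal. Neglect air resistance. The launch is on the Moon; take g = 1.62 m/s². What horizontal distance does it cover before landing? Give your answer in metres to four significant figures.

37.75 m

vₓ = 46.60 cos 16.0° = 44.79 m/s; v_y0 = −12.84 m/s (downward).
The projectile lands when y = 11.4 + (−12.84) t − ½·1.62·t² = 0. Positive root: t = (−12.84 + √(12.84² + 2·1.62·11.4)) / 1.62 = (−12.84 + 14.21) / 1.62 = 0.8427 s.
Horizontal distance: R = vₓ t = 44.79 × 0.8427 = 37.75 m.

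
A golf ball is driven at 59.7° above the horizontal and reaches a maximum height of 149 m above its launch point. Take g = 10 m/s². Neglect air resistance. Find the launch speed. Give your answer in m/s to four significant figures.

At the peak v_y = 0, so v_y0 = √(2gH) = √(2 × 10.0 × 149) = 54.59 m/s.
v_y0 = v₀ sin θ ⇒ v₀ = 54.59 / sin 59.7° = 63.23 m/s.

63.23 m/s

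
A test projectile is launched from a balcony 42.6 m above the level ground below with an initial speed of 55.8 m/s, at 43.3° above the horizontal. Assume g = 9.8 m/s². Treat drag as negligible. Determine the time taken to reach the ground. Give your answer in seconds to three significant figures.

8.80 s

Horizontal component vₓ = 55.80 cos 43.3° = 40.61 m/s; vertical v_y0 = 55.80 sin 43.3° = 38.27 m/s.
With up positive and y = 0 at the ground: y(t) = 42.6 + (38.27) t − 4.900 t². Setting y = 0 and taking the positive root: t = [38.27 + √(38.27² + 2·9.80·42.6)] / 9.80 = (38.27 + 47.95) / 9.80 = 8.798 s.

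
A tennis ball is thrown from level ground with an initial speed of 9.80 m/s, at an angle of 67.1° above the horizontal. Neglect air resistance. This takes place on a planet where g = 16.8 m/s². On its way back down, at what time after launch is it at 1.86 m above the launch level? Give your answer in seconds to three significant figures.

Resolve: vₓ = 9.800 cos 67.1° = 3.813 m/s and v_y0 = 9.800 sin 67.1° = 9.028 m/s.
Height y(t) = 9.028 t − 8.400 t² = 1.86 gives 8.400 t² − 9.028 t + 1.86 = 0.
t = [9.028 ± √(9.028² − 2·16.8·1.86)] / 16.8 = (9.028 ± 4.359) / 16.8, so t = 0.2779 s or t = 0.7968 s.
The descending-branch root is 0.7968 s.

0.797 s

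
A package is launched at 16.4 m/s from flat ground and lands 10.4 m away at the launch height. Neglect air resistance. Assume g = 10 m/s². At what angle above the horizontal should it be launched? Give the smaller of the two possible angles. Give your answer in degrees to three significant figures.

R = v₀² sin 2θ / g gives sin 2θ = gR/v₀² = 10.0·10.4/16.4² = 0.3867.
2θ = 22.75° or 180° − 22.75° = 157.3°, so θ = 11.37° or 78.63°.
The smaller angle is 11.37°.

11.4°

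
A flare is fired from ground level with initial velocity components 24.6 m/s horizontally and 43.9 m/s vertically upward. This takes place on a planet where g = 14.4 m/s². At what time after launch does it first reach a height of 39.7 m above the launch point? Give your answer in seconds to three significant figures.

Require v_y0 t − ½ g t² = 39.7, i.e. 7.200 t² − 43.90 t + 39.7 = 0.
Quadratic formula: t = (43.90 ± √783.85) / 14.4 = (43.90 ± 28.00) / 14.4 → t = 1.104 s or 4.993 s.
The first (ascending) time is 1.104 s.

1.10 s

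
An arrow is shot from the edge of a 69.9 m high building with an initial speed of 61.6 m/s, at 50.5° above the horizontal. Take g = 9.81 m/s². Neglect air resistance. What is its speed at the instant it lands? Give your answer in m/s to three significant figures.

71.9 m/s

Resolve: vₓ = 61.60 cos 50.5° = 39.18 m/s and v_y0 = 61.60 sin 50.5° = 47.53 m/s.
The projectile lands when y = 69.9 + (47.53) t − ½·9.81·t² = 0. Positive root: t = (47.53 + √(47.53² + 2·9.81·69.9)) / 9.81 = (47.53 + 60.26) / 9.81 = 10.99 s.
Vertical velocity at impact: v_y = v_y0 − g t = 47.53 − 9.81 × 10.99 = −60.26 m/s.
Speed: |v| = √(vₓ² + v_y²) = √(39.18² + 60.26²) = 71.87 m/s.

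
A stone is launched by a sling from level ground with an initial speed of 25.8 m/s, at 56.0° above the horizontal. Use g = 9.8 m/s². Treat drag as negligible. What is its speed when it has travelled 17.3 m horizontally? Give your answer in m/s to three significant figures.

vₓ = 25.80 cos 56.0° = 14.43 m/s; v_y0 = 25.80 sin 56.0° = 21.39 m/s.
At x = 17.3 m, t = x/vₓ = 17.3/14.43 = 1.199 s.
Vertical velocity there: v_y = v_y0 − g t = 21.39 − 9.80 × 1.199 = 9.638 m/s.
Speed: √(vₓ² + v_y²) = √(14.43² + 9.638²) = 17.35 m/s.

17.4 m/s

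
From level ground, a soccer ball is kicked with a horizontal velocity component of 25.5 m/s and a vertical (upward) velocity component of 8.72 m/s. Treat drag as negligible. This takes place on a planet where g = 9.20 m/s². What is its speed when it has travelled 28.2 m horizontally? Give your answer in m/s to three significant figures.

Time to reach x = 28.2 m: t = x/vₓ = 28.2/25.50 = 1.106 s.
Vertical velocity there: v_y = v_y0 − g t = 8.720 − 9.20 × 1.106 = −1.454 m/s.
Speed: √(vₓ² + v_y²) = √(25.50² + 1.454²) = 25.54 m/s.

25.5 m/s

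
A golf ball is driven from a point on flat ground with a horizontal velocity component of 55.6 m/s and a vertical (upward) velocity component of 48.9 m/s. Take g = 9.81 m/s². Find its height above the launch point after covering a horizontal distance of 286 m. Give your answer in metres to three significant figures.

At x = 286 m, t = x/vₓ = 286/55.60 = 5.144 s.
Height: y = v_y0 t − ½ g t² = 48.90 × 5.144 − 4.905 × 5.144² = 251.5 − 129.8 = 121.8 m.

122 m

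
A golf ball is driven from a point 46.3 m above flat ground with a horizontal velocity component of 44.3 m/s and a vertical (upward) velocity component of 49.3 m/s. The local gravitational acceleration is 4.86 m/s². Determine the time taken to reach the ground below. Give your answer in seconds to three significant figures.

21.2 s

With up positive and y = 0 at the ground: y(t) = 46.3 + (49.30) t − 2.430 t². Setting y = 0 and taking the positive root: t = [49.30 + √(49.30² + 2·4.86·46.3)] / 4.86 = (49.30 + 53.67) / 4.86 = 21.19 s.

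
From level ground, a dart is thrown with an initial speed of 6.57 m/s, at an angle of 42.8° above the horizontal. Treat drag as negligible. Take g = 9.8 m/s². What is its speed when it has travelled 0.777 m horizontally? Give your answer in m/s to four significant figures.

5.618 m/s

Components: vₓ = 6.570 cos 42.8° = 4.821 m/s, v_y0 = 6.570 sin 42.8° = 4.464 m/s.
Time to reach x = 0.777 m: t = x/vₓ = 0.777/4.821 = 0.1612 s.
Vertical velocity there: v_y = v_y0 − g t = 4.464 − 9.80 × 0.1612 = 2.884 m/s.
Speed: √(vₓ² + v_y²) = √(4.821² + 2.884²) = 5.618 m/s.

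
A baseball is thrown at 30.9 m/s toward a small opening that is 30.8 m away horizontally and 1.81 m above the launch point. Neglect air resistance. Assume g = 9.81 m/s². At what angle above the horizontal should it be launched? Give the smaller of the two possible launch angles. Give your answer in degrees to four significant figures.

Trajectory: y = x tanθ − g x² (1 + tan²θ)/(2v₀²). With x = 30.8, y = 1.81, v₀ = 30.9, g = 9.81:
4.873 tan²θ − 30.8 tanθ + (6.683) = 0.
tanθ = [30.8 ± √(30.8² − 4 × 4.873 × (6.683))] / (2 × 4.873) = (30.8 ± 28.61) / 9.747, giving tanθ = 0.2250 or 6.095.
θ = 12.68° or 80.68°; the smaller is 12.68°.

12.68°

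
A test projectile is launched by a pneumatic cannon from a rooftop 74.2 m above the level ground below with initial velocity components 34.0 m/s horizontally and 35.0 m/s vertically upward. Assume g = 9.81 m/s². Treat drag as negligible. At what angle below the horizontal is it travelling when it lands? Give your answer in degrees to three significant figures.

56.7°

Vertical motion (up positive, ground at y = 0): 4.905 t² − (35.00) t − 74.2 = 0, so t = (35.00 + √(35.00² + 2·9.81·74.2)) / 9.81 = (35.00 + 51.78) / 9.81 = 8.846 s.
At impact: v_y = v_y0 − g t = −51.78 m/s; vₓ = 34.00 m/s.
Angle below horizontal: arctan(|v_y|/vₓ) = arctan(51.78/34.00) = 56.71°.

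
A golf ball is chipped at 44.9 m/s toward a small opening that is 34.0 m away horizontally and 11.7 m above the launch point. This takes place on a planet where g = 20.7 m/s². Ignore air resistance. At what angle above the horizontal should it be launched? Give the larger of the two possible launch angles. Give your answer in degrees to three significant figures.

Trajectory: y = x tanθ − g x² (1 + tan²θ)/(2v₀²). With x = 34.0, y = 11.7, v₀ = 44.9, g = 20.7:
5.935 tan²θ − 34.0 tanθ + (17.63) = 0.
tanθ = [34.0 ± √(34.0² − 4 × 5.935 × (17.63))] / (2 × 5.935) = (34.0 ± 27.15) / 11.87, giving tanθ = 0.5767 or 5.152.
θ = 29.97° or 79.02°; the larger is 79.02°.

79.0°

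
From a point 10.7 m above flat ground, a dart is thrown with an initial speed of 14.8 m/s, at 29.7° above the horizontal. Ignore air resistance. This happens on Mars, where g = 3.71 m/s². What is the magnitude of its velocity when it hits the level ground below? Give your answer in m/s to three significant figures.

Horizontal component vₓ = 14.80 cos 29.7° = 12.86 m/s; vertical v_y0 = 14.80 sin 29.7° = 7.333 m/s.
With up positive and y = 0 at the ground: y(t) = 10.7 + (7.333) t − 1.855 t². Setting y = 0 and taking the positive root: t = [7.333 + √(7.333² + 2·3.71·10.7)] / 3.71 = (7.333 + 11.54) / 3.71 = 5.087 s.
Vertical velocity at impact: v_y = v_y0 − g t = 7.333 − 3.71 × 5.087 = −11.54 m/s.
Speed: |v| = √(vₓ² + v_y²) = √(12.86² + 11.54²) = 17.28 m/s.

17.3 m/s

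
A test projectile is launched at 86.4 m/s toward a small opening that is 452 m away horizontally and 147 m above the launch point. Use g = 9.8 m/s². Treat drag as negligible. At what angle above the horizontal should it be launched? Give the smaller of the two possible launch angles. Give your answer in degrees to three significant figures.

Trajectory: y = x tanθ − g x² (1 + tan²θ)/(2v₀²). With x = 452, y = 147, v₀ = 86.4, g = 9.80:
134.1 tan²θ − 452 tanθ + (281.1) = 0.
tanθ = [452 ± √(452² − 4 × 134.1 × (281.1))] / (2 × 134.1) = (452 ± 231.3) / 268.2, giving tanθ = 0.8228 or 2.548.
θ = 39.45° or 68.57°; the smaller is 39.45°.

39.4°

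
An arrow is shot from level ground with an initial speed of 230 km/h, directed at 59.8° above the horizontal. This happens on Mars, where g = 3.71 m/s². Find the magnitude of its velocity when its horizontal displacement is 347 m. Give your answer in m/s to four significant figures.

Convert: 230 km/h = 230/3.6 = 63.89 m/s.
vₓ = 63.89 cos 59.8° = 32.14 m/s; v_y0 = 63.89 sin 59.8° = 55.22 m/s.
Time to reach x = 347 m: t = x/vₓ = 347/32.14 = 10.80 s.
Vertical velocity there: v_y = v_y0 − g t = 55.22 − 3.71 × 10.80 = 15.16 m/s.
Speed: √(vₓ² + v_y²) = √(32.14² + 15.16²) = 35.53 m/s.

35.53 m/s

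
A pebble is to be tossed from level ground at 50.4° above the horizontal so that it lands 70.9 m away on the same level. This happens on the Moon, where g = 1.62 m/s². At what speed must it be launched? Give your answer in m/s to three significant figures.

10.8 m/s

Level-ground range: R = v₀² sin(2θ)/g, so v₀ = √(gR / sin 2θ).
v₀ = √(1.62 × 70.9 / sin 100.8°) = √(114.9 / 0.9823) = √116.93 = 10.81 m/s.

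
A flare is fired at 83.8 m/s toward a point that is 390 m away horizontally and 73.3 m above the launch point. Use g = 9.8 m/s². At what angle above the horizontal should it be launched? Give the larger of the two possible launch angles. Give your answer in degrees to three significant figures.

Trajectory: y = x tanθ − g x² (1 + tan²θ)/(2v₀²). With x = 390, y = 73.3, v₀ = 83.8, g = 9.80:
106.1 tan²θ − 390 tanθ + (179.4) = 0.
tanθ = [390 ± √(390² − 4 × 106.1 × (179.4))] / (2 × 106.1) = (390 ± 275.6) / 212.3, giving tanθ = 0.5392 or 3.136.
θ = 28.33° or 72.31°; the larger is 72.31°.

72.3°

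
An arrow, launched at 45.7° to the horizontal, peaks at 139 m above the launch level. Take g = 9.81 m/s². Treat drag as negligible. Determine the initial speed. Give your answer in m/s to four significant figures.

At the peak v_y = 0, so v_y0 = √(2gH) = √(2 × 9.81 × 139) = 52.22 m/s.
v_y0 = v₀ sin θ ⇒ v₀ = 52.22 / sin 45.7° = 72.97 m/s.

72.97 m/s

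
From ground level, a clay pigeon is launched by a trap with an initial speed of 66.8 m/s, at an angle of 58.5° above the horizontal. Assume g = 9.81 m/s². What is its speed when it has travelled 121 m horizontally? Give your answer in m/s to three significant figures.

41.8 m/s

Resolve: vₓ = 66.80 cos 58.5° = 34.90 m/s and v_y0 = 66.80 sin 58.5° = 56.96 m/s.
x = vₓ t ⇒ t = 121/34.90 = 3.467 s.
Vertical velocity there: v_y = v_y0 − g t = 56.96 − 9.81 × 3.467 = 22.95 m/s.
Speed: √(vₓ² + v_y²) = √(34.90² + 22.95²) = 41.77 m/s.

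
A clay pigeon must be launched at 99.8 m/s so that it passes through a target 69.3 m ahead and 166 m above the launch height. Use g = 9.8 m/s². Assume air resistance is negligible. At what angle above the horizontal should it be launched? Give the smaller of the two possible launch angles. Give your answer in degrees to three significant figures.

69.5°

Trajectory: y = x tanθ − g x² (1 + tan²θ)/(2v₀²). With x = 69.3, y = 166, v₀ = 99.8, g = 9.80:
2.363 tan²θ − 69.3 tanθ + (168.4) = 0.
tanθ = [69.3 ± √(69.3² − 4 × 2.363 × (168.4))] / (2 × 2.363) = (69.3 ± 56.67) / 4.725, giving tanθ = 2.673 or 26.66.
θ = 69.49° or 87.85°; the smaller is 69.49°.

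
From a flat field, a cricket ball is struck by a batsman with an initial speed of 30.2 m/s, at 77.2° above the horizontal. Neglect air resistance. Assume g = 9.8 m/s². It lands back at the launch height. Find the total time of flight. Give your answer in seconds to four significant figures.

Horizontal component vₓ = 30.20 cos 77.2° = 6.691 m/s; vertical v_y0 = 30.20 sin 77.2° = 29.45 m/s.
Landing at launch height ⇒ T = 2 v_y0 / g = 2 × 29.45 / 9.80 = 6.010 s.

6.010 s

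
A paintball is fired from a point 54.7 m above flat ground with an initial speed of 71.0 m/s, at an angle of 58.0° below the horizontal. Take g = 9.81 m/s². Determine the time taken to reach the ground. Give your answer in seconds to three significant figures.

Resolve: vₓ = 71.00 cos 58.0° = 37.62 m/s and v_y0 = −60.21 m/s (downward).
Vertical motion (up positive, ground at y = 0): 4.905 t² − (−60.21) t − 54.7 = 0, so t = (−60.21 + √(60.21² + 2·9.81·54.7)) / 9.81 = (−60.21 + 68.55) / 9.81 = 0.8497 s.

0.850 s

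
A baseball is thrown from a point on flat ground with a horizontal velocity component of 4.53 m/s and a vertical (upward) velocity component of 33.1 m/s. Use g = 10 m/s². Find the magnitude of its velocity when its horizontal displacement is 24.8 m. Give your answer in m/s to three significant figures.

22.1 m/s

At x = 24.8 m, t = x/vₓ = 24.8/4.530 = 5.475 s.
Vertical velocity there: v_y = v_y0 − g t = 33.10 − 10.0 × 5.475 = −21.65 m/s.
Speed: √(vₓ² + v_y²) = √(4.530² + 21.65²) = 22.12 m/s.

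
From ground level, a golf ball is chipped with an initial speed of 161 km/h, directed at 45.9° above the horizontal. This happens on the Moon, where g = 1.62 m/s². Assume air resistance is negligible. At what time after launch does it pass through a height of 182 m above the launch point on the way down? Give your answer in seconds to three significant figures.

32.8 s

Convert: 161 km/h = 161/3.6 = 44.72 m/s.
Resolve: vₓ = 44.72 cos 45.9° = 31.12 m/s and v_y0 = 44.72 sin 45.9° = 32.12 m/s.
Height y(t) = 32.12 t − 0.8100 t² = 182 gives 0.8100 t² − 32.12 t + 182 = 0.
t = [32.12 ± √(32.12² − 2·1.62·182)] / 1.62 = (32.12 ± 21.02) / 1.62, so t = 6.851 s or t = 32.80 s.
The descending-branch root is 32.80 s.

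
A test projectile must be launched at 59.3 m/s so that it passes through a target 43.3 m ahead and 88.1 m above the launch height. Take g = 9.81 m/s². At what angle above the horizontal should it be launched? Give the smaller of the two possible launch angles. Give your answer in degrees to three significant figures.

Trajectory: y = x tanθ − g x² (1 + tan²θ)/(2v₀²). With x = 43.3, y = 88.1, v₀ = 59.3, g = 9.81:
2.615 tan²θ − 43.3 tanθ + (90.72) = 0.
tanθ = [43.3 ± √(43.3² − 4 × 2.615 × (90.72))] / (2 × 2.615) = (43.3 ± 30.43) / 5.230, giving tanθ = 2.461 or 14.10.
θ = 67.88° or 85.94°; the smaller is 67.88°.

67.9°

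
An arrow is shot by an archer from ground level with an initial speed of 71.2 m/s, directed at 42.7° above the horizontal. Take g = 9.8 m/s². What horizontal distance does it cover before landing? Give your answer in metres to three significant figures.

516 m

Resolve: vₓ = 71.20 cos 42.7° = 52.33 m/s and v_y0 = 71.20 sin 42.7° = 48.28 m/s.
Time aloft: T = 2 v_y0 / g = 2 × 48.28 / 9.80 = 9.854 s.
Horizontal distance R = vₓ T = 52.33 × 9.854 = 515.6 m.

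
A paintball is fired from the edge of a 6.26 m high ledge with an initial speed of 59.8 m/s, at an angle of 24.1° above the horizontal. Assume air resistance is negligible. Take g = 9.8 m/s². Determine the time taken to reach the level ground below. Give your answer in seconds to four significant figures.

vₓ = 59.80 cos 24.1° = 54.59 m/s; v_y0 = 59.80 sin 24.1° = 24.42 m/s.
With up positive and y = 0 at the ground: y(t) = 6.26 + (24.42) t − 4.900 t². Setting y = 0 and taking the positive root: t = [24.42 + √(24.42² + 2·9.80·6.26)] / 9.80 = (24.42 + 26.81) / 9.80 = 5.228 s.

5.228 s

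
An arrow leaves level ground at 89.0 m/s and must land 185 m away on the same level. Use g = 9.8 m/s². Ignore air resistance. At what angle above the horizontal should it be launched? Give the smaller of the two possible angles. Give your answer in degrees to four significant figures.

6.616°

Level-ground range R = v₀² sin(2θ)/g ⇒ sin(2θ) = gR/v₀² = 9.80 × 185 / 89.0² = 0.2289.
2θ = 13.23° or 180° − 13.23° = 166.8°, so θ = 6.616° or 83.38°.
The smaller angle is 6.616°.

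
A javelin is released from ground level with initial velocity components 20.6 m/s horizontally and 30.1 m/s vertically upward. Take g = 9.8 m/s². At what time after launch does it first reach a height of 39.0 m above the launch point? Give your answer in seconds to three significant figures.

Height y(t) = 30.10 t − 4.900 t² = 39.0 gives 4.900 t² − 30.10 t + 39.0 = 0.
t = [30.10 ± √(30.10² − 2·9.80·39.0)] / 9.80 = (30.10 ± 11.90) / 9.80, so t = 1.857 s or t = 4.286 s.
The first (ascending) time is 1.857 s.

1.86 s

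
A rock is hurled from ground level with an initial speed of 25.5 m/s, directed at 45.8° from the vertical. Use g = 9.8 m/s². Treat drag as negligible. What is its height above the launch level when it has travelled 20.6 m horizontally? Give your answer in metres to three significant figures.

Components: vₓ = 25.50 sin 45.8° = 18.28 m/s, v_y0 = 25.50 cos 45.8° = 17.78 m/s.
x = vₓ t ⇒ t = 20.6/18.28 = 1.127 s.
Height: y = v_y0 t − ½ g t² = 17.78 × 1.127 − 4.900 × 1.127² = 20.03 − 6.222 = 13.81 m.

13.8 m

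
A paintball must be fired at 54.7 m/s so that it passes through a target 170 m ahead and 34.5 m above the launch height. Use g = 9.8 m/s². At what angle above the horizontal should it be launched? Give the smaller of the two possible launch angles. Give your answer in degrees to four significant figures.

29.80°

Trajectory: y = x tanθ − g x² (1 + tan²θ)/(2v₀²). With x = 170, y = 34.5, v₀ = 54.7, g = 9.80:
47.33 tan²θ − 170 tanθ + (81.83) = 0.
tanθ = [170 ± √(170² − 4 × 47.33 × (81.83))] / (2 × 47.33) = (170 ± 115.8) / 94.66, giving tanθ = 0.5726 or 3.019.
θ = 29.80° or 71.68°; the smaller is 29.80°.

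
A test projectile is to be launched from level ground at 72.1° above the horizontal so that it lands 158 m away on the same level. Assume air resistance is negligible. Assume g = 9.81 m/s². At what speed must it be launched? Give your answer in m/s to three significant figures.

From R = (v₀² / g) sin 2θ: v₀ = √(gR / sin 2θ).
v₀ = √(9.81 × 158 / sin 144.2°) = √(1550 / 0.5850) = √2649.7 = 51.48 m/s.

51.5 m/s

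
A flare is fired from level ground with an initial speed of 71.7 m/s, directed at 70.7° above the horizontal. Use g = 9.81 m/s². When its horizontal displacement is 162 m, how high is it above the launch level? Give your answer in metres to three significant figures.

vₓ = 71.70 cos 70.7° = 23.70 m/s; v_y0 = 71.70 sin 70.7° = 67.67 m/s.
x = vₓ t ⇒ t = 162/23.70 = 6.836 s.
Height: y = v_y0 t − ½ g t² = 67.67 × 6.836 − 4.905 × 6.836² = 462.6 − 229.2 = 233.4 m.

233 m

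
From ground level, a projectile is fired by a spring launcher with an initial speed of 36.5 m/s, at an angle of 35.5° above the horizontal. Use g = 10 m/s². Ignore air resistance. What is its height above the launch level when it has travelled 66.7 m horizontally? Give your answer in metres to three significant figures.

22.4 m

Components: vₓ = 36.50 cos 35.5° = 29.72 m/s, v_y0 = 36.50 sin 35.5° = 21.20 m/s.
At x = 66.7 m, t = x/vₓ = 66.7/29.72 = 2.245 s.
Height: y = v_y0 t − ½ g t² = 21.20 × 2.245 − 5.000 × 2.245² = 47.58 − 25.19 = 22.38 m.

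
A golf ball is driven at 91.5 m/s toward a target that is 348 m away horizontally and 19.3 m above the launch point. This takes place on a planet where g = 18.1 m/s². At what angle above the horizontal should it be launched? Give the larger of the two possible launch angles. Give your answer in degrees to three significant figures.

64.7°

Trajectory: y = x tanθ − g x² (1 + tan²θ)/(2v₀²). With x = 348, y = 19.3, v₀ = 91.5, g = 18.1:
130.9 tan²θ − 348 tanθ + (150.2) = 0.
tanθ = [348 ± √(348² − 4 × 130.9 × (150.2))] / (2 × 130.9) = (348 ± 206.0) / 261.8, giving tanθ = 0.5422 or 2.116.
θ = 28.47° or 64.71°; the larger is 64.71°.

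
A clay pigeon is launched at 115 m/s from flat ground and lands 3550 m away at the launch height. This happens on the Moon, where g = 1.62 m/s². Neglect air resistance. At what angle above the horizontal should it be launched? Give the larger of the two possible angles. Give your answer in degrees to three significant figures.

77.1°

From R = (v₀²/g) sin 2θ: sin 2θ = 1.62 × 3550 / 13225 = 0.4349.
2θ = 25.78° or 180° − 25.78° = 154.2°, so θ = 12.89° or 77.11°.
The larger angle is 77.11°.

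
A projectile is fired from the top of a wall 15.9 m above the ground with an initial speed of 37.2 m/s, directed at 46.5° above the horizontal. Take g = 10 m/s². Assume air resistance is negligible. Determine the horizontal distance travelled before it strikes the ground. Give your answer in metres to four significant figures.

151.9 m

Resolve: vₓ = 37.20 cos 46.5° = 25.61 m/s and v_y0 = 37.20 sin 46.5° = 26.98 m/s.
With up positive and y = 0 at the ground: y(t) = 15.9 + (26.98) t − 5.000 t². Setting y = 0 and taking the positive root: t = [26.98 + √(26.98² + 2·10.0·15.9)] / 10.0 = (26.98 + 32.34) / 10.0 = 5.933 s.
Horizontal distance: R = vₓ t = 25.61 × 5.933 = 151.9 m.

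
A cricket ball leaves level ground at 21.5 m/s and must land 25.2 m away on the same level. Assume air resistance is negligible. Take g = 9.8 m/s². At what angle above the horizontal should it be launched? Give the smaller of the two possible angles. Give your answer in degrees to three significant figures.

R = v₀² sin 2θ / g gives sin 2θ = gR/v₀² = 9.80·25.2/21.5² = 0.5343.
2θ = 32.29° or 180° − 32.29° = 147.7°, so θ = 16.15° or 73.85°.
The smaller angle is 16.15°.

16.1°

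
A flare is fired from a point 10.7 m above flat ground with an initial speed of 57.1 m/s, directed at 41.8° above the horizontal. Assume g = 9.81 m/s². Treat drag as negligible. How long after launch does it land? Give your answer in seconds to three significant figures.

vₓ = 57.10 cos 41.8° = 42.57 m/s; v_y0 = 57.10 sin 41.8° = 38.06 m/s.
With up positive and y = 0 at the ground: y(t) = 10.7 + (38.06) t − 4.905 t². Setting y = 0 and taking the positive root: t = [38.06 + √(38.06² + 2·9.81·10.7)] / 9.81 = (38.06 + 40.72) / 9.81 = 8.031 s.

8.03 s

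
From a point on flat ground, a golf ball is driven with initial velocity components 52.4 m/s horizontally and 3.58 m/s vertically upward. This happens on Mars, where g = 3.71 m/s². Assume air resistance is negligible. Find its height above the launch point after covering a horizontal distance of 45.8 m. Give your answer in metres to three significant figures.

At x = 45.8 m, t = x/vₓ = 45.8/52.40 = 0.8740 s.
Height: y = v_y0 t − ½ g t² = 3.580 × 0.8740 − 1.855 × 0.8740² = 3.129 − 1.417 = 1.712 m.

1.71 m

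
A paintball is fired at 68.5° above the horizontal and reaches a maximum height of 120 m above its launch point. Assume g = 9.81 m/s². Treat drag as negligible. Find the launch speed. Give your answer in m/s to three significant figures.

52.2 m/s

At the peak v_y = 0, so v_y0 = √(2gH) = √(2 × 9.81 × 120) = 48.52 m/s.
v_y0 = v₀ sin θ ⇒ v₀ = 48.52 / sin 68.5° = 52.15 m/s.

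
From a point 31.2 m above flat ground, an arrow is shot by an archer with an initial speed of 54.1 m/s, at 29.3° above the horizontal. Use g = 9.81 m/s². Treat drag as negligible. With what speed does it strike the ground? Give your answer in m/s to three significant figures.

59.5 m/s

Horizontal component vₓ = 54.10 cos 29.3° = 47.18 m/s; vertical v_y0 = 54.10 sin 29.3° = 26.48 m/s.
Vertical motion (up positive, ground at y = 0): 4.905 t² − (26.48) t − 31.2 = 0, so t = (26.48 + √(26.48² + 2·9.81·31.2)) / 9.81 = (26.48 + 36.24) / 9.81 = 6.393 s.
Vertical velocity at impact: v_y = v_y0 − g t = 26.48 − 9.81 × 6.393 = −36.24 m/s.
Speed: |v| = √(vₓ² + v_y²) = √(47.18² + 36.24²) = 59.49 m/s.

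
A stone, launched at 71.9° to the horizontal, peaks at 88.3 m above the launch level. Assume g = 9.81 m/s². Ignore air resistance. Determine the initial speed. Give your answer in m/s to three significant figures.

At the peak v_y = 0, so v_y0 = √(2gH) = √(2 × 9.81 × 88.3) = 41.62 m/s.
v_y0 = v₀ sin θ ⇒ v₀ = 41.62 / sin 71.9° = 43.79 m/s.

43.8 m/s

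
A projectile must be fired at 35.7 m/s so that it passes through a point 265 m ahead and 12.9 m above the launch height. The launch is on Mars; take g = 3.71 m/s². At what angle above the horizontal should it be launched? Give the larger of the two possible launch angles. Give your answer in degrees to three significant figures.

Trajectory: y = x tanθ − g x² (1 + tan²θ)/(2v₀²). With x = 265, y = 12.9, v₀ = 35.7, g = 3.71:
102.2 tan²θ − 265 tanθ + (115.1) = 0.
tanθ = [265 ± √(265² − 4 × 102.2 × (115.1))] / (2 × 102.2) = (265 ± 152.2) / 204.4, giving tanθ = 0.5518 or 2.041.
θ = 28.89° or 63.90°; the larger is 63.90°.

63.9°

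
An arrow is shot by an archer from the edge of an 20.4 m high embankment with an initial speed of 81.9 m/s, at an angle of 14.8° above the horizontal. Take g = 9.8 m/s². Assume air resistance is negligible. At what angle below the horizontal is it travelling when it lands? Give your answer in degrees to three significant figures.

20.1°

vₓ = 81.90 cos 14.8° = 79.18 m/s; v_y0 = 81.90 sin 14.8° = 20.92 m/s.
Vertical motion (up positive, ground at y = 0): 4.900 t² − (20.92) t − 20.4 = 0, so t = (20.92 + √(20.92² + 2·9.80·20.4)) / 9.80 = (20.92 + 28.94) / 9.80 = 5.088 s.
At impact: v_y = v_y0 − g t = −28.94 m/s; vₓ = 79.18 m/s.
Angle below horizontal: arctan(|v_y|/vₓ) = arctan(28.94/79.18) = 20.08°.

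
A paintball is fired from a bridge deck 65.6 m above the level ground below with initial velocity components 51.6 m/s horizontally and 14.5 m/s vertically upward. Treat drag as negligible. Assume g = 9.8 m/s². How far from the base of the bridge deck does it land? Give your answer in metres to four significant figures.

280.0 m

The projectile lands when y = 65.6 + (14.50) t − ½·9.80·t² = 0. Positive root: t = (14.50 + √(14.50² + 2·9.80·65.6)) / 9.80 = (14.50 + 38.68) / 9.80 = 5.426 s.
Horizontal distance: R = vₓ t = 51.60 × 5.426 = 280.0 m.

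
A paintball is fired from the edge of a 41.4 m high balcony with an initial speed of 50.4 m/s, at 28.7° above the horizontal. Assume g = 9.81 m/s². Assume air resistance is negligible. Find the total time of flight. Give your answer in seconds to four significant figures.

Resolve: vₓ = 50.40 cos 28.7° = 44.21 m/s and v_y0 = 50.40 sin 28.7° = 24.20 m/s.
With up positive and y = 0 at the ground: y(t) = 41.4 + (24.20) t − 4.905 t². Setting y = 0 and taking the positive root: t = [24.20 + √(24.20² + 2·9.81·41.4)] / 9.81 = (24.20 + 37.39) / 9.81 = 6.279 s.

6.279 s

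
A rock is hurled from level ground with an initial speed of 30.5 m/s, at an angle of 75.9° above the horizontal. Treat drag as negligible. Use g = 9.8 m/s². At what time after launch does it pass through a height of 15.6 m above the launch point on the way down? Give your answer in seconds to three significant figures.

Horizontal component vₓ = 30.50 cos 75.9° = 7.430 m/s; vertical v_y0 = 30.50 sin 75.9° = 29.58 m/s.
Set y = v_y0 t − ½ g t² = 15.6: 4.900 t² − 29.58 t + 15.6 = 0.
t = [29.58 ± √(29.58² − 2·9.80·15.6)] / 9.80 = (29.58 ± 23.86) / 9.80, so t = 0.5838 s or t = 5.453 s.
The descending-branch root is 5.453 s.

5.45 s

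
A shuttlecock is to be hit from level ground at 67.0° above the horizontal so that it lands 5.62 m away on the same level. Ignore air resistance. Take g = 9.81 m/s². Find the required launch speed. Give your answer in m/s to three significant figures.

Level-ground range: R = v₀² sin(2θ)/g, so v₀ = √(gR / sin 2θ).
v₀ = √(9.81 × 5.62 / sin 134.0°) = √(55.13 / 0.7193) = √76.643 = 8.755 m/s.

8.75 m/s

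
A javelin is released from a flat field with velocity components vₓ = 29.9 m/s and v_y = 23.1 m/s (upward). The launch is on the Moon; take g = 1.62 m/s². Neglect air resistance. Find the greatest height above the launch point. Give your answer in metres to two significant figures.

At the apex v_y = 0, so H = v_y0²/(2g) = 23.10²/3.240 = 164.7 m.

160 m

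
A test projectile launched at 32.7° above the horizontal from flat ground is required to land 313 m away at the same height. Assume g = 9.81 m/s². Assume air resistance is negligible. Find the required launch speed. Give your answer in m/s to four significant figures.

58.11 m/s

From R = (v₀² / g) sin 2θ: v₀ = √(gR / sin 2θ).
v₀ = √(9.81 × 313 / sin 65.40°) = √(3071 / 0.9092) = √3377.0 = 58.11 m/s.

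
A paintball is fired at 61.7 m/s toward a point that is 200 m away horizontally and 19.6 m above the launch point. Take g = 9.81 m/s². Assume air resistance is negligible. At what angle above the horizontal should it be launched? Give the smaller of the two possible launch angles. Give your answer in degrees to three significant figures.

21.6°

Trajectory: y = x tanθ − g x² (1 + tan²θ)/(2v₀²). With x = 200, y = 19.6, v₀ = 61.7, g = 9.81:
51.54 tan²θ − 200 tanθ + (71.14) = 0.
tanθ = [200 ± √(200² − 4 × 51.54 × (71.14))] / (2 × 51.54) = (200 ± 159.2) / 103.1, giving tanθ = 0.3961 or 3.484.
θ = 21.61° or 73.99°; the smaller is 21.61°.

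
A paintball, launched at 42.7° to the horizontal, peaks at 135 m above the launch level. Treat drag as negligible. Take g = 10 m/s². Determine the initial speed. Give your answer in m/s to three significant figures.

76.6 m/s

At the peak v_y = 0, so v_y0 = √(2gH) = √(2 × 10.0 × 135) = 51.96 m/s.
v_y0 = v₀ sin θ ⇒ v₀ = 51.96 / sin 42.7° = 76.62 m/s.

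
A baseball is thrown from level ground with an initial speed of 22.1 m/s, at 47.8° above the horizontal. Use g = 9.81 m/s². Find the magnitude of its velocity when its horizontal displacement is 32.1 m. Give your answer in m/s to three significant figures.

Horizontal component vₓ = 22.10 cos 47.8° = 14.85 m/s; vertical v_y0 = 22.10 sin 47.8° = 16.37 m/s.
At x = 32.1 m, t = x/vₓ = 32.1/14.85 = 2.162 s.
Vertical velocity there: v_y = v_y0 − g t = 16.37 − 9.81 × 2.162 = −4.841 m/s.
Speed: √(vₓ² + v_y²) = √(14.85² + 4.841²) = 15.61 m/s.

15.6 m/s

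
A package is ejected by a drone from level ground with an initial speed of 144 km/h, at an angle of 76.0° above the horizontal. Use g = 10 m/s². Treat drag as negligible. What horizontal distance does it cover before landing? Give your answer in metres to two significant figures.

Convert: 144 km/h = 144/3.6 = 40.00 m/s.
Resolve: vₓ = 40.00 cos 76.0° = 9.677 m/s and v_y0 = 40.00 sin 76.0° = 38.81 m/s.
Time aloft: T = 2 v_y0 / g = 2 × 38.81 / 10.0 = 7.762 s.
Range: R = vₓ T = 9.677 × 7.762 = 75.12 m.

75 m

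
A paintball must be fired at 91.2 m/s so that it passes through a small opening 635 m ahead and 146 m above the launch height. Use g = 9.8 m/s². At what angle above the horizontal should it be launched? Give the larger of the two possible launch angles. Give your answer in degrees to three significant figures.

60.3°

Trajectory: y = x tanθ − g x² (1 + tan²θ)/(2v₀²). With x = 635, y = 146, v₀ = 91.2, g = 9.80:
237.5 tan²θ − 635 tanθ + (383.5) = 0.
tanθ = [635 ± √(635² − 4 × 237.5 × (383.5))] / (2 × 237.5) = (635 ± 196.9) / 475.1, giving tanθ = 0.9221 or 1.751.
θ = 42.68° or 60.27°; the larger is 60.27°.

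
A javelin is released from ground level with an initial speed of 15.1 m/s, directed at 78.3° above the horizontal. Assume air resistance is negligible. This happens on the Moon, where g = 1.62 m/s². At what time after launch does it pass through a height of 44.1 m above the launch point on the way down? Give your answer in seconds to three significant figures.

14.5 s

vₓ = 15.10 cos 78.3° = 3.062 m/s; v_y0 = 15.10 sin 78.3° = 14.79 m/s.
Height y(t) = 14.79 t − 0.8100 t² = 44.1 gives 0.8100 t² − 14.79 t + 44.1 = 0.
t = [14.79 ± √(14.79² − 2·1.62·44.1)] / 1.62 = (14.79 ± 8.703) / 1.62, so t = 3.755 s or t = 14.50 s.
The descending-branch root is 14.50 s.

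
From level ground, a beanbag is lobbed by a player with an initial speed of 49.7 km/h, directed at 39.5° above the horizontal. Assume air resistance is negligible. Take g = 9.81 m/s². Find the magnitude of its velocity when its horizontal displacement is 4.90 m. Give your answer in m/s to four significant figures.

Convert: 49.7 km/h = 49.7/3.6 = 13.81 m/s.
vₓ = 13.81 cos 39.5° = 10.65 m/s; v_y0 = 13.81 sin 39.5° = 8.781 m/s.
Time to reach x = 4.90 m: t = x/vₓ = 4.90/10.65 = 0.4600 s.
Vertical velocity there: v_y = v_y0 − g t = 8.781 − 9.81 × 0.4600 = 4.269 m/s.
Speed: √(vₓ² + v_y²) = √(10.65² + 4.269²) = 11.48 m/s.

11.48 m/s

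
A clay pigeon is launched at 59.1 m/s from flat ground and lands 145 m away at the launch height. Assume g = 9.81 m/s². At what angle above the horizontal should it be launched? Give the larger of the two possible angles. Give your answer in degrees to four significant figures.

From R = (v₀²/g) sin 2θ: sin 2θ = 9.81 × 145 / 3492.8 = 0.4073.
2θ = 24.03° or 180° − 24.03° = 156.0°, so θ = 12.02° or 77.98°.
The larger angle is 77.98°.

77.98°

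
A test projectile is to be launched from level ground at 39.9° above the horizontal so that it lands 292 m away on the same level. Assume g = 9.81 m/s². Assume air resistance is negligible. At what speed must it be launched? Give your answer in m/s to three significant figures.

Level-ground range: R = v₀² sin(2θ)/g, so v₀ = √(gR / sin 2θ).
v₀ = √(9.81 × 292 / sin 79.80°) = √(2865 / 0.9842) = √2910.5 = 53.95 m/s.

53.9 m/s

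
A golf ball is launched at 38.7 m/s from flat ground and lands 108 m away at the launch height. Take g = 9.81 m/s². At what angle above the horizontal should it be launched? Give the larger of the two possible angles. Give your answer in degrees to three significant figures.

67.5°

R = v₀² sin 2θ / g gives sin 2θ = gR/v₀² = 9.81·108/38.7² = 0.7074.
2θ = 45.02° or 180° − 45.02° = 135.0°, so θ = 22.51° or 67.49°.
The larger angle is 67.49°.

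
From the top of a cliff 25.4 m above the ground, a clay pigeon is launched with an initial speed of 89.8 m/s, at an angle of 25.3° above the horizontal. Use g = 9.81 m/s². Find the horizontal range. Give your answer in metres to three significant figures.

Resolve: vₓ = 89.80 cos 25.3° = 81.19 m/s and v_y0 = 89.80 sin 25.3° = 38.38 m/s.
With up positive and y = 0 at the ground: y(t) = 25.4 + (38.38) t − 4.905 t². Setting y = 0 and taking the positive root: t = [38.38 + √(38.38² + 2·9.81·25.4)] / 9.81 = (38.38 + 44.40) / 9.81 = 8.438 s.
Horizontal distance: R = vₓ t = 81.19 × 8.438 = 685.0 m.

685 m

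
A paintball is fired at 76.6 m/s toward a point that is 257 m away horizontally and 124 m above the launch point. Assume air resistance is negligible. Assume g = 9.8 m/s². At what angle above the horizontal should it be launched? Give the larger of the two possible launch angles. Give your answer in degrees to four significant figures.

Trajectory: y = x tanθ − g x² (1 + tan²θ)/(2v₀²). With x = 257, y = 124, v₀ = 76.6, g = 9.80:
55.16 tan²θ − 257 tanθ + (179.2) = 0.
tanθ = [257 ± √(257² − 4 × 55.16 × (179.2))] / (2 × 55.16) = (257 ± 162.9) / 110.3, giving tanθ = 0.8534 or 3.806.
θ = 40.48° or 75.28°; the larger is 75.28°.

75.28°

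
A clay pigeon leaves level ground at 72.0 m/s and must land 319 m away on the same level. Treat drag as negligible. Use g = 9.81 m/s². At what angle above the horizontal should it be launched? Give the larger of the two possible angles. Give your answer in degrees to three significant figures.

Level-ground range R = v₀² sin(2θ)/g ⇒ sin(2θ) = gR/v₀² = 9.81 × 319 / 72.0² = 0.6037.
2θ = 37.13° or 180° − 37.13° = 142.9°, so θ = 18.57° or 71.43°.
The larger angle is 71.43°.

71.4°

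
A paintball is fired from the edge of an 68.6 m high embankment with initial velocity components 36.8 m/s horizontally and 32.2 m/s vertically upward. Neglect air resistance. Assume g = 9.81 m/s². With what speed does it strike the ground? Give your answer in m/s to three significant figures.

61.1 m/s

Vertical motion (up positive, ground at y = 0): 4.905 t² − (32.20) t − 68.6 = 0, so t = (32.20 + √(32.20² + 2·9.81·68.6)) / 9.81 = (32.20 + 48.81) / 9.81 = 8.258 s.
Vertical velocity at impact: v_y = v_y0 − g t = 32.20 − 9.81 × 8.258 = −48.81 m/s.
Speed: |v| = √(vₓ² + v_y²) = √(36.80² + 48.81²) = 61.13 m/s.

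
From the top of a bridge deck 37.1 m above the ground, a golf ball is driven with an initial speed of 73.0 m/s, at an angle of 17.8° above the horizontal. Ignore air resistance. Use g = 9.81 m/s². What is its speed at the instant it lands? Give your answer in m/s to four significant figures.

77.83 m/s

Resolve: vₓ = 73.00 cos 17.8° = 69.51 m/s and v_y0 = 73.00 sin 17.8° = 22.32 m/s.
The projectile lands when y = 37.1 + (22.32) t − ½·9.81·t² = 0. Positive root: t = (22.32 + √(22.32² + 2·9.81·37.1)) / 9.81 = (22.32 + 35.01) / 9.81 = 5.844 s.
Vertical velocity at impact: v_y = v_y0 − g t = 22.32 − 9.81 × 5.844 = −35.01 m/s.
Speed: |v| = √(vₓ² + v_y²) = √(69.51² + 35.01²) = 77.83 m/s.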